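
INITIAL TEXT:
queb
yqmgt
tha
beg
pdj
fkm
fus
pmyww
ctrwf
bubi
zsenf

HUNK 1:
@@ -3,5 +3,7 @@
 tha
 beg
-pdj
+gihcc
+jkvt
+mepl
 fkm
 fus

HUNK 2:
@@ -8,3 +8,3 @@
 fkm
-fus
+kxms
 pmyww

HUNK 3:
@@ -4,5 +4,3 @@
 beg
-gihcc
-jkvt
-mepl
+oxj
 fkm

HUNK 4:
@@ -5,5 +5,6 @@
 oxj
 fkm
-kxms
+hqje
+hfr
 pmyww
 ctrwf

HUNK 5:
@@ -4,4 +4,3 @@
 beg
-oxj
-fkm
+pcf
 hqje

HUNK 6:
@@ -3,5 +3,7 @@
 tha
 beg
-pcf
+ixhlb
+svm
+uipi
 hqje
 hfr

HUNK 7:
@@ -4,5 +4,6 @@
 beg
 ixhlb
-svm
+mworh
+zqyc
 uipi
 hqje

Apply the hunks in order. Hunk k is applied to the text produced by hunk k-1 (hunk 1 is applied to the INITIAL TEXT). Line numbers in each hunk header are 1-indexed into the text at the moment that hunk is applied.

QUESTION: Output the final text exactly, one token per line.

Answer: queb
yqmgt
tha
beg
ixhlb
mworh
zqyc
uipi
hqje
hfr
pmyww
ctrwf
bubi
zsenf

Derivation:
Hunk 1: at line 3 remove [pdj] add [gihcc,jkvt,mepl] -> 13 lines: queb yqmgt tha beg gihcc jkvt mepl fkm fus pmyww ctrwf bubi zsenf
Hunk 2: at line 8 remove [fus] add [kxms] -> 13 lines: queb yqmgt tha beg gihcc jkvt mepl fkm kxms pmyww ctrwf bubi zsenf
Hunk 3: at line 4 remove [gihcc,jkvt,mepl] add [oxj] -> 11 lines: queb yqmgt tha beg oxj fkm kxms pmyww ctrwf bubi zsenf
Hunk 4: at line 5 remove [kxms] add [hqje,hfr] -> 12 lines: queb yqmgt tha beg oxj fkm hqje hfr pmyww ctrwf bubi zsenf
Hunk 5: at line 4 remove [oxj,fkm] add [pcf] -> 11 lines: queb yqmgt tha beg pcf hqje hfr pmyww ctrwf bubi zsenf
Hunk 6: at line 3 remove [pcf] add [ixhlb,svm,uipi] -> 13 lines: queb yqmgt tha beg ixhlb svm uipi hqje hfr pmyww ctrwf bubi zsenf
Hunk 7: at line 4 remove [svm] add [mworh,zqyc] -> 14 lines: queb yqmgt tha beg ixhlb mworh zqyc uipi hqje hfr pmyww ctrwf bubi zsenf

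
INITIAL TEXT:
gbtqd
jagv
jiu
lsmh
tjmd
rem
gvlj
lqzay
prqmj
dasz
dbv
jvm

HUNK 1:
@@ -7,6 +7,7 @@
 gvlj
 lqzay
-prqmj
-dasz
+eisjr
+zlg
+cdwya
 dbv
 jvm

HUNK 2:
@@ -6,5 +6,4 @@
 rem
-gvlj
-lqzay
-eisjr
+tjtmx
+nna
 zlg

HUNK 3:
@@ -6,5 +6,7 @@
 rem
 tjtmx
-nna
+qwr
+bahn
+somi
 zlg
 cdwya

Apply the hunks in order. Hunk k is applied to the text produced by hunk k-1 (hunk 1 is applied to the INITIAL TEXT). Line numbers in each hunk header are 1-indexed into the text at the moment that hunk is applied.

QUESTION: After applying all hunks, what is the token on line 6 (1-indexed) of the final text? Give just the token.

Answer: rem

Derivation:
Hunk 1: at line 7 remove [prqmj,dasz] add [eisjr,zlg,cdwya] -> 13 lines: gbtqd jagv jiu lsmh tjmd rem gvlj lqzay eisjr zlg cdwya dbv jvm
Hunk 2: at line 6 remove [gvlj,lqzay,eisjr] add [tjtmx,nna] -> 12 lines: gbtqd jagv jiu lsmh tjmd rem tjtmx nna zlg cdwya dbv jvm
Hunk 3: at line 6 remove [nna] add [qwr,bahn,somi] -> 14 lines: gbtqd jagv jiu lsmh tjmd rem tjtmx qwr bahn somi zlg cdwya dbv jvm
Final line 6: rem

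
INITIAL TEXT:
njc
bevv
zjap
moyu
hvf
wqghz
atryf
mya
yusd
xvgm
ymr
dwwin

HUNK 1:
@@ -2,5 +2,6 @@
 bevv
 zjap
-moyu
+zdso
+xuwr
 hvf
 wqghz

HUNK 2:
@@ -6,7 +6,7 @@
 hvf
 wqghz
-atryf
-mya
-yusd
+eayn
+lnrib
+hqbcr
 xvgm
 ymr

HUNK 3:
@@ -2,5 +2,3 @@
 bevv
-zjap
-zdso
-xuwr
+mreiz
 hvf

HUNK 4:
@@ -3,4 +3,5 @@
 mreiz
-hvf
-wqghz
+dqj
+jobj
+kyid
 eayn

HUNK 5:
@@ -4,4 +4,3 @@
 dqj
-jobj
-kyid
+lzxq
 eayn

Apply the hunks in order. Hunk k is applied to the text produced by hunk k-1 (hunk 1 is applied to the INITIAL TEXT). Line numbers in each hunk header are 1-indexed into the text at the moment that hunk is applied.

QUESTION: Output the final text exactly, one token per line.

Answer: njc
bevv
mreiz
dqj
lzxq
eayn
lnrib
hqbcr
xvgm
ymr
dwwin

Derivation:
Hunk 1: at line 2 remove [moyu] add [zdso,xuwr] -> 13 lines: njc bevv zjap zdso xuwr hvf wqghz atryf mya yusd xvgm ymr dwwin
Hunk 2: at line 6 remove [atryf,mya,yusd] add [eayn,lnrib,hqbcr] -> 13 lines: njc bevv zjap zdso xuwr hvf wqghz eayn lnrib hqbcr xvgm ymr dwwin
Hunk 3: at line 2 remove [zjap,zdso,xuwr] add [mreiz] -> 11 lines: njc bevv mreiz hvf wqghz eayn lnrib hqbcr xvgm ymr dwwin
Hunk 4: at line 3 remove [hvf,wqghz] add [dqj,jobj,kyid] -> 12 lines: njc bevv mreiz dqj jobj kyid eayn lnrib hqbcr xvgm ymr dwwin
Hunk 5: at line 4 remove [jobj,kyid] add [lzxq] -> 11 lines: njc bevv mreiz dqj lzxq eayn lnrib hqbcr xvgm ymr dwwin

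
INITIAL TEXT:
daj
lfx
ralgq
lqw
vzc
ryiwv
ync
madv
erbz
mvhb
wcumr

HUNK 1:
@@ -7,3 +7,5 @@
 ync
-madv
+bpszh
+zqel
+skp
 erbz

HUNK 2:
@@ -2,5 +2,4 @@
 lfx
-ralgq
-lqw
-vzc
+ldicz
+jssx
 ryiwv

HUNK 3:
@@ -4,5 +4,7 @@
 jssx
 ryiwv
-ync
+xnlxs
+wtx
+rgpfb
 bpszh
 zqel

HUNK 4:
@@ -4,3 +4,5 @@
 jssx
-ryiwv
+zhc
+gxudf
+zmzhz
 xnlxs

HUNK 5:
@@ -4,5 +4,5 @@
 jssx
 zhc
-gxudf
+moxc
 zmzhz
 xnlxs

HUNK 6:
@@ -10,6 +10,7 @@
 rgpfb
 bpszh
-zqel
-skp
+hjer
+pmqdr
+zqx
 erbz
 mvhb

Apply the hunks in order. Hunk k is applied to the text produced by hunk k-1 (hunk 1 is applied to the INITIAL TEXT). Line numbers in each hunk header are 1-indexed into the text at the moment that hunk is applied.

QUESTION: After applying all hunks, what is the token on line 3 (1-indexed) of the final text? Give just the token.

Answer: ldicz

Derivation:
Hunk 1: at line 7 remove [madv] add [bpszh,zqel,skp] -> 13 lines: daj lfx ralgq lqw vzc ryiwv ync bpszh zqel skp erbz mvhb wcumr
Hunk 2: at line 2 remove [ralgq,lqw,vzc] add [ldicz,jssx] -> 12 lines: daj lfx ldicz jssx ryiwv ync bpszh zqel skp erbz mvhb wcumr
Hunk 3: at line 4 remove [ync] add [xnlxs,wtx,rgpfb] -> 14 lines: daj lfx ldicz jssx ryiwv xnlxs wtx rgpfb bpszh zqel skp erbz mvhb wcumr
Hunk 4: at line 4 remove [ryiwv] add [zhc,gxudf,zmzhz] -> 16 lines: daj lfx ldicz jssx zhc gxudf zmzhz xnlxs wtx rgpfb bpszh zqel skp erbz mvhb wcumr
Hunk 5: at line 4 remove [gxudf] add [moxc] -> 16 lines: daj lfx ldicz jssx zhc moxc zmzhz xnlxs wtx rgpfb bpszh zqel skp erbz mvhb wcumr
Hunk 6: at line 10 remove [zqel,skp] add [hjer,pmqdr,zqx] -> 17 lines: daj lfx ldicz jssx zhc moxc zmzhz xnlxs wtx rgpfb bpszh hjer pmqdr zqx erbz mvhb wcumr
Final line 3: ldicz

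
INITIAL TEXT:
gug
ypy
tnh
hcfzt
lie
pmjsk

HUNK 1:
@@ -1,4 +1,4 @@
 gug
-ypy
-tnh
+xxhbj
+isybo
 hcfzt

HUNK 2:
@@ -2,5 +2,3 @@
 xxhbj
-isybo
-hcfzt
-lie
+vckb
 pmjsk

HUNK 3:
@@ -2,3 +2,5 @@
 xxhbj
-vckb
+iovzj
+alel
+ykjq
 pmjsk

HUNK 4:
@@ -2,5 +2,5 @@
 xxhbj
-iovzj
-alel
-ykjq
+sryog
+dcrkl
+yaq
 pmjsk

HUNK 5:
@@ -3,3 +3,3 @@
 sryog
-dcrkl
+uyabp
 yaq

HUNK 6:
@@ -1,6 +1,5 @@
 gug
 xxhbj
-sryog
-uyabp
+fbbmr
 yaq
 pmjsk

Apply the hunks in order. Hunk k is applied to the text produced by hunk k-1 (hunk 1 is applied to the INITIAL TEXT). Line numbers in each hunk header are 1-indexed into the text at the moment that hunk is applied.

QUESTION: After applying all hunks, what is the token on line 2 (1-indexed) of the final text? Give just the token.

Hunk 1: at line 1 remove [ypy,tnh] add [xxhbj,isybo] -> 6 lines: gug xxhbj isybo hcfzt lie pmjsk
Hunk 2: at line 2 remove [isybo,hcfzt,lie] add [vckb] -> 4 lines: gug xxhbj vckb pmjsk
Hunk 3: at line 2 remove [vckb] add [iovzj,alel,ykjq] -> 6 lines: gug xxhbj iovzj alel ykjq pmjsk
Hunk 4: at line 2 remove [iovzj,alel,ykjq] add [sryog,dcrkl,yaq] -> 6 lines: gug xxhbj sryog dcrkl yaq pmjsk
Hunk 5: at line 3 remove [dcrkl] add [uyabp] -> 6 lines: gug xxhbj sryog uyabp yaq pmjsk
Hunk 6: at line 1 remove [sryog,uyabp] add [fbbmr] -> 5 lines: gug xxhbj fbbmr yaq pmjsk
Final line 2: xxhbj

Answer: xxhbj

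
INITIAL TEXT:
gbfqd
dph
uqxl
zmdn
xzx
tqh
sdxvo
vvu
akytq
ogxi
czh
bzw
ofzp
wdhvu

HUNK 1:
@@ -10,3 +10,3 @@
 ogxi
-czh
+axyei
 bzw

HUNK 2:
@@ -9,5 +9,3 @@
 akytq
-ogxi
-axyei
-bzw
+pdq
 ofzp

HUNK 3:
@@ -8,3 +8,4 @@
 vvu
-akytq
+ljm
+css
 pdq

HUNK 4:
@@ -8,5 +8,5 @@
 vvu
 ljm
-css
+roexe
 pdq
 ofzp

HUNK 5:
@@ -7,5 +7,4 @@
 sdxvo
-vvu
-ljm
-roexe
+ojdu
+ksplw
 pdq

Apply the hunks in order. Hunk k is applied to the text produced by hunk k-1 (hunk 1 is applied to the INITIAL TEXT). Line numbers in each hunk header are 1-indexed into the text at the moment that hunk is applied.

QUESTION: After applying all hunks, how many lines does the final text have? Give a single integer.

Hunk 1: at line 10 remove [czh] add [axyei] -> 14 lines: gbfqd dph uqxl zmdn xzx tqh sdxvo vvu akytq ogxi axyei bzw ofzp wdhvu
Hunk 2: at line 9 remove [ogxi,axyei,bzw] add [pdq] -> 12 lines: gbfqd dph uqxl zmdn xzx tqh sdxvo vvu akytq pdq ofzp wdhvu
Hunk 3: at line 8 remove [akytq] add [ljm,css] -> 13 lines: gbfqd dph uqxl zmdn xzx tqh sdxvo vvu ljm css pdq ofzp wdhvu
Hunk 4: at line 8 remove [css] add [roexe] -> 13 lines: gbfqd dph uqxl zmdn xzx tqh sdxvo vvu ljm roexe pdq ofzp wdhvu
Hunk 5: at line 7 remove [vvu,ljm,roexe] add [ojdu,ksplw] -> 12 lines: gbfqd dph uqxl zmdn xzx tqh sdxvo ojdu ksplw pdq ofzp wdhvu
Final line count: 12

Answer: 12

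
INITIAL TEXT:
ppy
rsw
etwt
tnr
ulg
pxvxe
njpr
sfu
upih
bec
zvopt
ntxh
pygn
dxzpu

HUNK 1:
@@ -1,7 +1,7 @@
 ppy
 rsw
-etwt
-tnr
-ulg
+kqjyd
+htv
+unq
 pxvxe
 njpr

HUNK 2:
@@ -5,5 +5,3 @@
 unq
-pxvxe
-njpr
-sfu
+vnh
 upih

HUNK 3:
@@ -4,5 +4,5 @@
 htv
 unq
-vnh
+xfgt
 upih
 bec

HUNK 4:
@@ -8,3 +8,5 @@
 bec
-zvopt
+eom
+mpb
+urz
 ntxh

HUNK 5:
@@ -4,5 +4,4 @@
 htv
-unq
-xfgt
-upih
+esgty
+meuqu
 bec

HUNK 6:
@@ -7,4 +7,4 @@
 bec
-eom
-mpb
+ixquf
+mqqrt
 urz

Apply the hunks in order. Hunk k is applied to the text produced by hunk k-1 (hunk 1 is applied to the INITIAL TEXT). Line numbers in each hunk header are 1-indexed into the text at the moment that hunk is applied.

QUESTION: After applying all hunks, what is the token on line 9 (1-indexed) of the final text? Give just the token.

Answer: mqqrt

Derivation:
Hunk 1: at line 1 remove [etwt,tnr,ulg] add [kqjyd,htv,unq] -> 14 lines: ppy rsw kqjyd htv unq pxvxe njpr sfu upih bec zvopt ntxh pygn dxzpu
Hunk 2: at line 5 remove [pxvxe,njpr,sfu] add [vnh] -> 12 lines: ppy rsw kqjyd htv unq vnh upih bec zvopt ntxh pygn dxzpu
Hunk 3: at line 4 remove [vnh] add [xfgt] -> 12 lines: ppy rsw kqjyd htv unq xfgt upih bec zvopt ntxh pygn dxzpu
Hunk 4: at line 8 remove [zvopt] add [eom,mpb,urz] -> 14 lines: ppy rsw kqjyd htv unq xfgt upih bec eom mpb urz ntxh pygn dxzpu
Hunk 5: at line 4 remove [unq,xfgt,upih] add [esgty,meuqu] -> 13 lines: ppy rsw kqjyd htv esgty meuqu bec eom mpb urz ntxh pygn dxzpu
Hunk 6: at line 7 remove [eom,mpb] add [ixquf,mqqrt] -> 13 lines: ppy rsw kqjyd htv esgty meuqu bec ixquf mqqrt urz ntxh pygn dxzpu
Final line 9: mqqrt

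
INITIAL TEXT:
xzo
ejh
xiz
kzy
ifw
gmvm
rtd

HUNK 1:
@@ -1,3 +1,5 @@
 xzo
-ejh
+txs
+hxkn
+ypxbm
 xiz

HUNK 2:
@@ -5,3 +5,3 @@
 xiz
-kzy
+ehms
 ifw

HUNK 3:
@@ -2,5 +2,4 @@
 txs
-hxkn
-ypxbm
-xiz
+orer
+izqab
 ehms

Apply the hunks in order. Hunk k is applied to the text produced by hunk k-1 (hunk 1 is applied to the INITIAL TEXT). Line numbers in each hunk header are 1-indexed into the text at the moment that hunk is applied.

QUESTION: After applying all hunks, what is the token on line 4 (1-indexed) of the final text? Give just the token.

Hunk 1: at line 1 remove [ejh] add [txs,hxkn,ypxbm] -> 9 lines: xzo txs hxkn ypxbm xiz kzy ifw gmvm rtd
Hunk 2: at line 5 remove [kzy] add [ehms] -> 9 lines: xzo txs hxkn ypxbm xiz ehms ifw gmvm rtd
Hunk 3: at line 2 remove [hxkn,ypxbm,xiz] add [orer,izqab] -> 8 lines: xzo txs orer izqab ehms ifw gmvm rtd
Final line 4: izqab

Answer: izqab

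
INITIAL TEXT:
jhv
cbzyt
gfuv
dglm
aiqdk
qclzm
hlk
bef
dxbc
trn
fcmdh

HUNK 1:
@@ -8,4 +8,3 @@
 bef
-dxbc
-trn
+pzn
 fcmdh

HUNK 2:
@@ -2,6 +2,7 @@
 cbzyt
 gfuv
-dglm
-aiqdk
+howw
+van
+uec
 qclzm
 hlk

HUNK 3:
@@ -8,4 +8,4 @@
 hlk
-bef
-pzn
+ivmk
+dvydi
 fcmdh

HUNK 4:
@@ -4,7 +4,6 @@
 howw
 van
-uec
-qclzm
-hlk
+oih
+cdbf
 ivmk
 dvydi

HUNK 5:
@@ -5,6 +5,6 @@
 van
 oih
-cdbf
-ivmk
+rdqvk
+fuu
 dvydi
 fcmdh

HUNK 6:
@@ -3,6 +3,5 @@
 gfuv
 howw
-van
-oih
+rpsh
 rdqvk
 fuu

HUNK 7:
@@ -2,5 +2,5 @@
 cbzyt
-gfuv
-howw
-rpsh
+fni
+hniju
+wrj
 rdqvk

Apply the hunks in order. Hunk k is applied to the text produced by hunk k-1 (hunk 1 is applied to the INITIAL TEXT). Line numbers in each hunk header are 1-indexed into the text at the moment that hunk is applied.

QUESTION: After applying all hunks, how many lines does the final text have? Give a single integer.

Hunk 1: at line 8 remove [dxbc,trn] add [pzn] -> 10 lines: jhv cbzyt gfuv dglm aiqdk qclzm hlk bef pzn fcmdh
Hunk 2: at line 2 remove [dglm,aiqdk] add [howw,van,uec] -> 11 lines: jhv cbzyt gfuv howw van uec qclzm hlk bef pzn fcmdh
Hunk 3: at line 8 remove [bef,pzn] add [ivmk,dvydi] -> 11 lines: jhv cbzyt gfuv howw van uec qclzm hlk ivmk dvydi fcmdh
Hunk 4: at line 4 remove [uec,qclzm,hlk] add [oih,cdbf] -> 10 lines: jhv cbzyt gfuv howw van oih cdbf ivmk dvydi fcmdh
Hunk 5: at line 5 remove [cdbf,ivmk] add [rdqvk,fuu] -> 10 lines: jhv cbzyt gfuv howw van oih rdqvk fuu dvydi fcmdh
Hunk 6: at line 3 remove [van,oih] add [rpsh] -> 9 lines: jhv cbzyt gfuv howw rpsh rdqvk fuu dvydi fcmdh
Hunk 7: at line 2 remove [gfuv,howw,rpsh] add [fni,hniju,wrj] -> 9 lines: jhv cbzyt fni hniju wrj rdqvk fuu dvydi fcmdh
Final line count: 9

Answer: 9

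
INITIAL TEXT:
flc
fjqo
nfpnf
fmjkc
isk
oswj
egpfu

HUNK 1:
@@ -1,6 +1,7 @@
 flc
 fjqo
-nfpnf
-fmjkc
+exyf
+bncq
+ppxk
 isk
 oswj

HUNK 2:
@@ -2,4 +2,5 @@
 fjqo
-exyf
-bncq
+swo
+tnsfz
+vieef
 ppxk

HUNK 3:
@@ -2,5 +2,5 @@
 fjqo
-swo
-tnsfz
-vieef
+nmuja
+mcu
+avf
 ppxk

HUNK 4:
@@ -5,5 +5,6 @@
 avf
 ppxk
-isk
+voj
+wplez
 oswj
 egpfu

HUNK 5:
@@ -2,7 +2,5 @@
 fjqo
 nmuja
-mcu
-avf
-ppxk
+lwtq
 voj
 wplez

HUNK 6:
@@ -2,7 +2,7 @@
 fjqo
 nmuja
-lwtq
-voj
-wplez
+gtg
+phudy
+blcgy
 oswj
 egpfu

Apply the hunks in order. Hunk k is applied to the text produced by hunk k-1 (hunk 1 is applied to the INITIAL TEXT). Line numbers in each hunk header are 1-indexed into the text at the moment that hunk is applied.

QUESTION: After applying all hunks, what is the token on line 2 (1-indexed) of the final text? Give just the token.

Hunk 1: at line 1 remove [nfpnf,fmjkc] add [exyf,bncq,ppxk] -> 8 lines: flc fjqo exyf bncq ppxk isk oswj egpfu
Hunk 2: at line 2 remove [exyf,bncq] add [swo,tnsfz,vieef] -> 9 lines: flc fjqo swo tnsfz vieef ppxk isk oswj egpfu
Hunk 3: at line 2 remove [swo,tnsfz,vieef] add [nmuja,mcu,avf] -> 9 lines: flc fjqo nmuja mcu avf ppxk isk oswj egpfu
Hunk 4: at line 5 remove [isk] add [voj,wplez] -> 10 lines: flc fjqo nmuja mcu avf ppxk voj wplez oswj egpfu
Hunk 5: at line 2 remove [mcu,avf,ppxk] add [lwtq] -> 8 lines: flc fjqo nmuja lwtq voj wplez oswj egpfu
Hunk 6: at line 2 remove [lwtq,voj,wplez] add [gtg,phudy,blcgy] -> 8 lines: flc fjqo nmuja gtg phudy blcgy oswj egpfu
Final line 2: fjqo

Answer: fjqo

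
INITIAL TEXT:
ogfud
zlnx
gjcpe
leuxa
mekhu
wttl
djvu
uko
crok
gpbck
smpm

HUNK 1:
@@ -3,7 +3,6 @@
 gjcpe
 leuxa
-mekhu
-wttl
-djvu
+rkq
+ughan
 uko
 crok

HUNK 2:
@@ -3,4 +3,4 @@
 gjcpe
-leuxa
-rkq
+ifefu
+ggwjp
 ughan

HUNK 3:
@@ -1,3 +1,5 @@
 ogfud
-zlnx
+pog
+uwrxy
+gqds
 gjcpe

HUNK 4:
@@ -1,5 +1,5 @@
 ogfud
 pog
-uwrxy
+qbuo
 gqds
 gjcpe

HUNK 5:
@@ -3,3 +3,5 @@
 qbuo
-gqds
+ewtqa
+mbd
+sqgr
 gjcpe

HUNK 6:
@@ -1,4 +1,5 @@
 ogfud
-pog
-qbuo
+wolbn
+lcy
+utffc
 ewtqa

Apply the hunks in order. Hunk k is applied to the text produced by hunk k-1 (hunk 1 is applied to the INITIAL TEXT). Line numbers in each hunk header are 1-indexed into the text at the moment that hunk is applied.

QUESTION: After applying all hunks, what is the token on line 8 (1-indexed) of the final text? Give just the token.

Hunk 1: at line 3 remove [mekhu,wttl,djvu] add [rkq,ughan] -> 10 lines: ogfud zlnx gjcpe leuxa rkq ughan uko crok gpbck smpm
Hunk 2: at line 3 remove [leuxa,rkq] add [ifefu,ggwjp] -> 10 lines: ogfud zlnx gjcpe ifefu ggwjp ughan uko crok gpbck smpm
Hunk 3: at line 1 remove [zlnx] add [pog,uwrxy,gqds] -> 12 lines: ogfud pog uwrxy gqds gjcpe ifefu ggwjp ughan uko crok gpbck smpm
Hunk 4: at line 1 remove [uwrxy] add [qbuo] -> 12 lines: ogfud pog qbuo gqds gjcpe ifefu ggwjp ughan uko crok gpbck smpm
Hunk 5: at line 3 remove [gqds] add [ewtqa,mbd,sqgr] -> 14 lines: ogfud pog qbuo ewtqa mbd sqgr gjcpe ifefu ggwjp ughan uko crok gpbck smpm
Hunk 6: at line 1 remove [pog,qbuo] add [wolbn,lcy,utffc] -> 15 lines: ogfud wolbn lcy utffc ewtqa mbd sqgr gjcpe ifefu ggwjp ughan uko crok gpbck smpm
Final line 8: gjcpe

Answer: gjcpe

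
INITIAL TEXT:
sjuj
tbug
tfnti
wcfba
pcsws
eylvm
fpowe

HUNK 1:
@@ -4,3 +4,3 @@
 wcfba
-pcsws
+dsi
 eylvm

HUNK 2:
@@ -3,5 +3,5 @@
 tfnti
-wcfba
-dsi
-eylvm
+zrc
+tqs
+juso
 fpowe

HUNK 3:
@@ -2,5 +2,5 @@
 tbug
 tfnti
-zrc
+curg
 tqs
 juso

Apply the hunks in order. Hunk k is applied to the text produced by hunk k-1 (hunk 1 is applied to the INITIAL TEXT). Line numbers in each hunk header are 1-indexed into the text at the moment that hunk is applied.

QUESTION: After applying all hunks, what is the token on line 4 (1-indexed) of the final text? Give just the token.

Answer: curg

Derivation:
Hunk 1: at line 4 remove [pcsws] add [dsi] -> 7 lines: sjuj tbug tfnti wcfba dsi eylvm fpowe
Hunk 2: at line 3 remove [wcfba,dsi,eylvm] add [zrc,tqs,juso] -> 7 lines: sjuj tbug tfnti zrc tqs juso fpowe
Hunk 3: at line 2 remove [zrc] add [curg] -> 7 lines: sjuj tbug tfnti curg tqs juso fpowe
Final line 4: curg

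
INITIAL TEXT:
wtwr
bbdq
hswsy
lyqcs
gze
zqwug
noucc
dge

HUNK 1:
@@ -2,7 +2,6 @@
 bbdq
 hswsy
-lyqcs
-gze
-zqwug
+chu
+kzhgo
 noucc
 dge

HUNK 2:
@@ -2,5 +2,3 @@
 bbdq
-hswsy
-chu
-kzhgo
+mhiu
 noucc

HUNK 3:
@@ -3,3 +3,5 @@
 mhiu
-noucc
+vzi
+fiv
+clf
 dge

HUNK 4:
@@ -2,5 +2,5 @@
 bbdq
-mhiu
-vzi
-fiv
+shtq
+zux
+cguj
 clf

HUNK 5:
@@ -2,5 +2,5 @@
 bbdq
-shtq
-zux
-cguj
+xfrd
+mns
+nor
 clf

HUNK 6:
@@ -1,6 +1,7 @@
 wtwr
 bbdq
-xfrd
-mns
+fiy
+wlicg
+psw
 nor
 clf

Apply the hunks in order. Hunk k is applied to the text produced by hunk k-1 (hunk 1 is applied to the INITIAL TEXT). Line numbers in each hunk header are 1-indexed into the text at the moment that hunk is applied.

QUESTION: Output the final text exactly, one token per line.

Hunk 1: at line 2 remove [lyqcs,gze,zqwug] add [chu,kzhgo] -> 7 lines: wtwr bbdq hswsy chu kzhgo noucc dge
Hunk 2: at line 2 remove [hswsy,chu,kzhgo] add [mhiu] -> 5 lines: wtwr bbdq mhiu noucc dge
Hunk 3: at line 3 remove [noucc] add [vzi,fiv,clf] -> 7 lines: wtwr bbdq mhiu vzi fiv clf dge
Hunk 4: at line 2 remove [mhiu,vzi,fiv] add [shtq,zux,cguj] -> 7 lines: wtwr bbdq shtq zux cguj clf dge
Hunk 5: at line 2 remove [shtq,zux,cguj] add [xfrd,mns,nor] -> 7 lines: wtwr bbdq xfrd mns nor clf dge
Hunk 6: at line 1 remove [xfrd,mns] add [fiy,wlicg,psw] -> 8 lines: wtwr bbdq fiy wlicg psw nor clf dge

Answer: wtwr
bbdq
fiy
wlicg
psw
nor
clf
dge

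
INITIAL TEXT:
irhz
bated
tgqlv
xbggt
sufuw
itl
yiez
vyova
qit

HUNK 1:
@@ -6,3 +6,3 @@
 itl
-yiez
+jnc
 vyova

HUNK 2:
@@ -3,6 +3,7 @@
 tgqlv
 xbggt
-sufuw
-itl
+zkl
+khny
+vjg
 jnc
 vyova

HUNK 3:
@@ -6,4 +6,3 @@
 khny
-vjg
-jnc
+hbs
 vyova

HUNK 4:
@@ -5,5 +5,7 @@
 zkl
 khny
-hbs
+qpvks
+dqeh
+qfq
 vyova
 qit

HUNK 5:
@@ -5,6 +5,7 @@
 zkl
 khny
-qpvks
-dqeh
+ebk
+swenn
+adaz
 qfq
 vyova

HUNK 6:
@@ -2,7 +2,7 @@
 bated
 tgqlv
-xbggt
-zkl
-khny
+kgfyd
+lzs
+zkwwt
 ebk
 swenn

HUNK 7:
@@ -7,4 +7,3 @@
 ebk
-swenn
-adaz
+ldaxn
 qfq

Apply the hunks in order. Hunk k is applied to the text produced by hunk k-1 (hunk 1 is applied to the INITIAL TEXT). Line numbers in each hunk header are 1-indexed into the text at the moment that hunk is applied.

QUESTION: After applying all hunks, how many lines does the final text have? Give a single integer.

Answer: 11

Derivation:
Hunk 1: at line 6 remove [yiez] add [jnc] -> 9 lines: irhz bated tgqlv xbggt sufuw itl jnc vyova qit
Hunk 2: at line 3 remove [sufuw,itl] add [zkl,khny,vjg] -> 10 lines: irhz bated tgqlv xbggt zkl khny vjg jnc vyova qit
Hunk 3: at line 6 remove [vjg,jnc] add [hbs] -> 9 lines: irhz bated tgqlv xbggt zkl khny hbs vyova qit
Hunk 4: at line 5 remove [hbs] add [qpvks,dqeh,qfq] -> 11 lines: irhz bated tgqlv xbggt zkl khny qpvks dqeh qfq vyova qit
Hunk 5: at line 5 remove [qpvks,dqeh] add [ebk,swenn,adaz] -> 12 lines: irhz bated tgqlv xbggt zkl khny ebk swenn adaz qfq vyova qit
Hunk 6: at line 2 remove [xbggt,zkl,khny] add [kgfyd,lzs,zkwwt] -> 12 lines: irhz bated tgqlv kgfyd lzs zkwwt ebk swenn adaz qfq vyova qit
Hunk 7: at line 7 remove [swenn,adaz] add [ldaxn] -> 11 lines: irhz bated tgqlv kgfyd lzs zkwwt ebk ldaxn qfq vyova qit
Final line count: 11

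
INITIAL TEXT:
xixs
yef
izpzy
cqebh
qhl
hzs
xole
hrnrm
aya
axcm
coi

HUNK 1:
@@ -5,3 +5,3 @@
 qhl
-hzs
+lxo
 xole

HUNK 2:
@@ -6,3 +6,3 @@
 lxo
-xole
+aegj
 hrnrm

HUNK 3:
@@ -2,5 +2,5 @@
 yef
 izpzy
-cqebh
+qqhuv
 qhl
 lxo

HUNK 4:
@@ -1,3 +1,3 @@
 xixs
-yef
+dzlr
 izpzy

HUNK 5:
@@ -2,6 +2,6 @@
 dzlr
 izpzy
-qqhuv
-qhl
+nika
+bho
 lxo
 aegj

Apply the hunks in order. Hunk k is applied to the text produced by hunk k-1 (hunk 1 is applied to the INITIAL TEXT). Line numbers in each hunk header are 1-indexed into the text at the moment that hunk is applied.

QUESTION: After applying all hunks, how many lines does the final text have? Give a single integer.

Answer: 11

Derivation:
Hunk 1: at line 5 remove [hzs] add [lxo] -> 11 lines: xixs yef izpzy cqebh qhl lxo xole hrnrm aya axcm coi
Hunk 2: at line 6 remove [xole] add [aegj] -> 11 lines: xixs yef izpzy cqebh qhl lxo aegj hrnrm aya axcm coi
Hunk 3: at line 2 remove [cqebh] add [qqhuv] -> 11 lines: xixs yef izpzy qqhuv qhl lxo aegj hrnrm aya axcm coi
Hunk 4: at line 1 remove [yef] add [dzlr] -> 11 lines: xixs dzlr izpzy qqhuv qhl lxo aegj hrnrm aya axcm coi
Hunk 5: at line 2 remove [qqhuv,qhl] add [nika,bho] -> 11 lines: xixs dzlr izpzy nika bho lxo aegj hrnrm aya axcm coi
Final line count: 11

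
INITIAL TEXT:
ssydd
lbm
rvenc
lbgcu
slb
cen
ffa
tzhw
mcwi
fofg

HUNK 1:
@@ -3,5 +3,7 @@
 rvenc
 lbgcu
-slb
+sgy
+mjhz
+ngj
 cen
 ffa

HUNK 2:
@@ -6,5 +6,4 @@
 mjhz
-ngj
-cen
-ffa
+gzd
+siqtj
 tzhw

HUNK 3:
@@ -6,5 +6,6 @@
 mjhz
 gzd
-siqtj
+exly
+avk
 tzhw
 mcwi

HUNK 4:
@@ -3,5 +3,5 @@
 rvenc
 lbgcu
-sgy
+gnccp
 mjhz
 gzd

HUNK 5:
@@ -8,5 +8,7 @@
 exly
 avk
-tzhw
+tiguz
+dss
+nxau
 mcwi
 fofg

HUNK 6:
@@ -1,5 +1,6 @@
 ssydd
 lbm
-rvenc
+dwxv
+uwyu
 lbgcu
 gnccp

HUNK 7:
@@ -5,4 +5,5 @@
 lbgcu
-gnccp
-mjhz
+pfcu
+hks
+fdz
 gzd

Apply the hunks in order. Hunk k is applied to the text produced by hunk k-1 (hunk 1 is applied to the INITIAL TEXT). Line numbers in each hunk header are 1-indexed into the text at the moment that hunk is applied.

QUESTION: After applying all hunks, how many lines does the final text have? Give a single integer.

Hunk 1: at line 3 remove [slb] add [sgy,mjhz,ngj] -> 12 lines: ssydd lbm rvenc lbgcu sgy mjhz ngj cen ffa tzhw mcwi fofg
Hunk 2: at line 6 remove [ngj,cen,ffa] add [gzd,siqtj] -> 11 lines: ssydd lbm rvenc lbgcu sgy mjhz gzd siqtj tzhw mcwi fofg
Hunk 3: at line 6 remove [siqtj] add [exly,avk] -> 12 lines: ssydd lbm rvenc lbgcu sgy mjhz gzd exly avk tzhw mcwi fofg
Hunk 4: at line 3 remove [sgy] add [gnccp] -> 12 lines: ssydd lbm rvenc lbgcu gnccp mjhz gzd exly avk tzhw mcwi fofg
Hunk 5: at line 8 remove [tzhw] add [tiguz,dss,nxau] -> 14 lines: ssydd lbm rvenc lbgcu gnccp mjhz gzd exly avk tiguz dss nxau mcwi fofg
Hunk 6: at line 1 remove [rvenc] add [dwxv,uwyu] -> 15 lines: ssydd lbm dwxv uwyu lbgcu gnccp mjhz gzd exly avk tiguz dss nxau mcwi fofg
Hunk 7: at line 5 remove [gnccp,mjhz] add [pfcu,hks,fdz] -> 16 lines: ssydd lbm dwxv uwyu lbgcu pfcu hks fdz gzd exly avk tiguz dss nxau mcwi fofg
Final line count: 16

Answer: 16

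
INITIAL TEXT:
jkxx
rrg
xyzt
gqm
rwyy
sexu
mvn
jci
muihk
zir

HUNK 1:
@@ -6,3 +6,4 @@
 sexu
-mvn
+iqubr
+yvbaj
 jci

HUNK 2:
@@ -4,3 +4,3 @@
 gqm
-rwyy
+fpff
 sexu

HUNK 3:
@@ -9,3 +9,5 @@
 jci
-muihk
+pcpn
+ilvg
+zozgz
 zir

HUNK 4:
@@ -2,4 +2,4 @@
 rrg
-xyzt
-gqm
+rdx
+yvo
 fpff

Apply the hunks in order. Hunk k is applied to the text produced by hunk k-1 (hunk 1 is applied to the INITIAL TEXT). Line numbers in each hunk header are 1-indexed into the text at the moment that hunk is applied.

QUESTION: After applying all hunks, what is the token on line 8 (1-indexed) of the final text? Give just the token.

Answer: yvbaj

Derivation:
Hunk 1: at line 6 remove [mvn] add [iqubr,yvbaj] -> 11 lines: jkxx rrg xyzt gqm rwyy sexu iqubr yvbaj jci muihk zir
Hunk 2: at line 4 remove [rwyy] add [fpff] -> 11 lines: jkxx rrg xyzt gqm fpff sexu iqubr yvbaj jci muihk zir
Hunk 3: at line 9 remove [muihk] add [pcpn,ilvg,zozgz] -> 13 lines: jkxx rrg xyzt gqm fpff sexu iqubr yvbaj jci pcpn ilvg zozgz zir
Hunk 4: at line 2 remove [xyzt,gqm] add [rdx,yvo] -> 13 lines: jkxx rrg rdx yvo fpff sexu iqubr yvbaj jci pcpn ilvg zozgz zir
Final line 8: yvbaj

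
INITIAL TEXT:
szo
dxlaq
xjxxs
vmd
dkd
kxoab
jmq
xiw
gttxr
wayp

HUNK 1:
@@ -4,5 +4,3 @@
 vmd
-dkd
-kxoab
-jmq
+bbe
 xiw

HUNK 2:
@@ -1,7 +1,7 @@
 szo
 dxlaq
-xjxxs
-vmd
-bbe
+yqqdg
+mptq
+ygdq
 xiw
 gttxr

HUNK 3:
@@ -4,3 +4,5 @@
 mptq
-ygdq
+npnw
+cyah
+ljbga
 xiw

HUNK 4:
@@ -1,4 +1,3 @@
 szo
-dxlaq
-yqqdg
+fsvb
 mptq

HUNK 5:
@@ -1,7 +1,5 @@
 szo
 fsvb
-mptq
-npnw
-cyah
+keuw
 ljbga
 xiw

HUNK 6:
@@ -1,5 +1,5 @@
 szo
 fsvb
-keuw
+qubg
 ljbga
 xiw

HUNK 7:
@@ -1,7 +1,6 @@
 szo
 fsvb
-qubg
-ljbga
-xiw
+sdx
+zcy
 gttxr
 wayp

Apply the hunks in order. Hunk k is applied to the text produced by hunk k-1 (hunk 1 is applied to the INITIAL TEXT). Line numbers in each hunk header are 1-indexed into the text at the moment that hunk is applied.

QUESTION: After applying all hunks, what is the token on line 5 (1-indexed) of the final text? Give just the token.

Answer: gttxr

Derivation:
Hunk 1: at line 4 remove [dkd,kxoab,jmq] add [bbe] -> 8 lines: szo dxlaq xjxxs vmd bbe xiw gttxr wayp
Hunk 2: at line 1 remove [xjxxs,vmd,bbe] add [yqqdg,mptq,ygdq] -> 8 lines: szo dxlaq yqqdg mptq ygdq xiw gttxr wayp
Hunk 3: at line 4 remove [ygdq] add [npnw,cyah,ljbga] -> 10 lines: szo dxlaq yqqdg mptq npnw cyah ljbga xiw gttxr wayp
Hunk 4: at line 1 remove [dxlaq,yqqdg] add [fsvb] -> 9 lines: szo fsvb mptq npnw cyah ljbga xiw gttxr wayp
Hunk 5: at line 1 remove [mptq,npnw,cyah] add [keuw] -> 7 lines: szo fsvb keuw ljbga xiw gttxr wayp
Hunk 6: at line 1 remove [keuw] add [qubg] -> 7 lines: szo fsvb qubg ljbga xiw gttxr wayp
Hunk 7: at line 1 remove [qubg,ljbga,xiw] add [sdx,zcy] -> 6 lines: szo fsvb sdx zcy gttxr wayp
Final line 5: gttxr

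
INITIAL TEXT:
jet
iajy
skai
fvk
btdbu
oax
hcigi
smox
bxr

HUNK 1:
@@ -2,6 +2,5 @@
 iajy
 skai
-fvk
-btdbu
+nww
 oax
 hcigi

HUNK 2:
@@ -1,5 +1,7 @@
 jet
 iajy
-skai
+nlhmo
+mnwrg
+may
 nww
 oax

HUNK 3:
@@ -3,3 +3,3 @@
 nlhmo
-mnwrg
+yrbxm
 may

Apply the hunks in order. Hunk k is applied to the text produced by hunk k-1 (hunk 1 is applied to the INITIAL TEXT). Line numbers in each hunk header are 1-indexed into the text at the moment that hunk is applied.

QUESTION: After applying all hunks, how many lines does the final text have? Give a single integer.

Answer: 10

Derivation:
Hunk 1: at line 2 remove [fvk,btdbu] add [nww] -> 8 lines: jet iajy skai nww oax hcigi smox bxr
Hunk 2: at line 1 remove [skai] add [nlhmo,mnwrg,may] -> 10 lines: jet iajy nlhmo mnwrg may nww oax hcigi smox bxr
Hunk 3: at line 3 remove [mnwrg] add [yrbxm] -> 10 lines: jet iajy nlhmo yrbxm may nww oax hcigi smox bxr
Final line count: 10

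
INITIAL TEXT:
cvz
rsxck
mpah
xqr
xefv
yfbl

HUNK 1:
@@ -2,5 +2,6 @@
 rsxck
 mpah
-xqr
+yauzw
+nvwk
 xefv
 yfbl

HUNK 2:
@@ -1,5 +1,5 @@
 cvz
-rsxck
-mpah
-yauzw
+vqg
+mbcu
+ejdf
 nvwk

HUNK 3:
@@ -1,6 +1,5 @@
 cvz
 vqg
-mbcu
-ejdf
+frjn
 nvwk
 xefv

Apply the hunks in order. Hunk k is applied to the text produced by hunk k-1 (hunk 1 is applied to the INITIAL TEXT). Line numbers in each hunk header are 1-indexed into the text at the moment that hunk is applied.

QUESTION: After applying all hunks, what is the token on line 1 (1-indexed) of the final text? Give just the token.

Hunk 1: at line 2 remove [xqr] add [yauzw,nvwk] -> 7 lines: cvz rsxck mpah yauzw nvwk xefv yfbl
Hunk 2: at line 1 remove [rsxck,mpah,yauzw] add [vqg,mbcu,ejdf] -> 7 lines: cvz vqg mbcu ejdf nvwk xefv yfbl
Hunk 3: at line 1 remove [mbcu,ejdf] add [frjn] -> 6 lines: cvz vqg frjn nvwk xefv yfbl
Final line 1: cvz

Answer: cvz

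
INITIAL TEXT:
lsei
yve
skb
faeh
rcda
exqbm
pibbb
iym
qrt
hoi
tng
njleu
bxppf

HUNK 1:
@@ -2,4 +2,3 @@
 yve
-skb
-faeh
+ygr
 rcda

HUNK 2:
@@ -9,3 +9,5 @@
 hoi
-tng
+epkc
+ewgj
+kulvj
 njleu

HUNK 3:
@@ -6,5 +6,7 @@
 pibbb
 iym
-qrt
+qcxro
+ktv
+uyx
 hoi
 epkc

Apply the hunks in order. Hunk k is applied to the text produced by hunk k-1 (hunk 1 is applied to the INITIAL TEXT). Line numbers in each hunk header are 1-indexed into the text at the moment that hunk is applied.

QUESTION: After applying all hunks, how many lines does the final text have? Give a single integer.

Answer: 16

Derivation:
Hunk 1: at line 2 remove [skb,faeh] add [ygr] -> 12 lines: lsei yve ygr rcda exqbm pibbb iym qrt hoi tng njleu bxppf
Hunk 2: at line 9 remove [tng] add [epkc,ewgj,kulvj] -> 14 lines: lsei yve ygr rcda exqbm pibbb iym qrt hoi epkc ewgj kulvj njleu bxppf
Hunk 3: at line 6 remove [qrt] add [qcxro,ktv,uyx] -> 16 lines: lsei yve ygr rcda exqbm pibbb iym qcxro ktv uyx hoi epkc ewgj kulvj njleu bxppf
Final line count: 16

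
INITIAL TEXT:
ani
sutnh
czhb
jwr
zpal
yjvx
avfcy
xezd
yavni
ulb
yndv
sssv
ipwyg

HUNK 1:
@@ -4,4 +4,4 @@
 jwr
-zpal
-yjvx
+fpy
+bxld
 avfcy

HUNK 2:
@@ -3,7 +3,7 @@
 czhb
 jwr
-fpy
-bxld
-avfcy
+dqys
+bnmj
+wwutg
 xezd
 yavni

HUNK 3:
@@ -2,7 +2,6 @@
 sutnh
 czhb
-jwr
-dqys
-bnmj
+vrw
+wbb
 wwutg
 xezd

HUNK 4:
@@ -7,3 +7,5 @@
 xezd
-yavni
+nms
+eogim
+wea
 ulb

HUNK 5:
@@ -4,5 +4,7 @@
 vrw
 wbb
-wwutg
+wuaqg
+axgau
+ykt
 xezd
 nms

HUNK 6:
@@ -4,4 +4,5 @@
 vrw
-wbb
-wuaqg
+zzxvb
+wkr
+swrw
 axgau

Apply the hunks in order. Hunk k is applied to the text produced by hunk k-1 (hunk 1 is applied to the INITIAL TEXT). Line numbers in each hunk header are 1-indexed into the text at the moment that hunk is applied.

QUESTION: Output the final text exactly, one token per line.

Answer: ani
sutnh
czhb
vrw
zzxvb
wkr
swrw
axgau
ykt
xezd
nms
eogim
wea
ulb
yndv
sssv
ipwyg

Derivation:
Hunk 1: at line 4 remove [zpal,yjvx] add [fpy,bxld] -> 13 lines: ani sutnh czhb jwr fpy bxld avfcy xezd yavni ulb yndv sssv ipwyg
Hunk 2: at line 3 remove [fpy,bxld,avfcy] add [dqys,bnmj,wwutg] -> 13 lines: ani sutnh czhb jwr dqys bnmj wwutg xezd yavni ulb yndv sssv ipwyg
Hunk 3: at line 2 remove [jwr,dqys,bnmj] add [vrw,wbb] -> 12 lines: ani sutnh czhb vrw wbb wwutg xezd yavni ulb yndv sssv ipwyg
Hunk 4: at line 7 remove [yavni] add [nms,eogim,wea] -> 14 lines: ani sutnh czhb vrw wbb wwutg xezd nms eogim wea ulb yndv sssv ipwyg
Hunk 5: at line 4 remove [wwutg] add [wuaqg,axgau,ykt] -> 16 lines: ani sutnh czhb vrw wbb wuaqg axgau ykt xezd nms eogim wea ulb yndv sssv ipwyg
Hunk 6: at line 4 remove [wbb,wuaqg] add [zzxvb,wkr,swrw] -> 17 lines: ani sutnh czhb vrw zzxvb wkr swrw axgau ykt xezd nms eogim wea ulb yndv sssv ipwyg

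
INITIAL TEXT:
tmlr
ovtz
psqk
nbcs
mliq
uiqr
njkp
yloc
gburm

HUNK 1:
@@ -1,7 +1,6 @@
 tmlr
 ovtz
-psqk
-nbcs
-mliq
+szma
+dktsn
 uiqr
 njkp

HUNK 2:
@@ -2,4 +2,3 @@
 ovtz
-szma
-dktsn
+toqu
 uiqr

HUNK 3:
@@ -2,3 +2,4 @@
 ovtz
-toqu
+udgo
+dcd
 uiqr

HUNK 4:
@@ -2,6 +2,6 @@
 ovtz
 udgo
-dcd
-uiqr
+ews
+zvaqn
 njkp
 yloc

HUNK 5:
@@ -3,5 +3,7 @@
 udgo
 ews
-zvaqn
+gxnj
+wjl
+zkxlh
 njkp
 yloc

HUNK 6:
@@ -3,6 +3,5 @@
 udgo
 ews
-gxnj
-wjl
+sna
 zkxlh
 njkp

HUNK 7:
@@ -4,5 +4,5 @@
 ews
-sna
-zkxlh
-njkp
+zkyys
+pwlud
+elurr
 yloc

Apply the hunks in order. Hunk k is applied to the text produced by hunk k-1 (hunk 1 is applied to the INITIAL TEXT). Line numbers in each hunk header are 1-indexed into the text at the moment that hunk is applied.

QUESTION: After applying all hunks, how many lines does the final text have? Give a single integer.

Answer: 9

Derivation:
Hunk 1: at line 1 remove [psqk,nbcs,mliq] add [szma,dktsn] -> 8 lines: tmlr ovtz szma dktsn uiqr njkp yloc gburm
Hunk 2: at line 2 remove [szma,dktsn] add [toqu] -> 7 lines: tmlr ovtz toqu uiqr njkp yloc gburm
Hunk 3: at line 2 remove [toqu] add [udgo,dcd] -> 8 lines: tmlr ovtz udgo dcd uiqr njkp yloc gburm
Hunk 4: at line 2 remove [dcd,uiqr] add [ews,zvaqn] -> 8 lines: tmlr ovtz udgo ews zvaqn njkp yloc gburm
Hunk 5: at line 3 remove [zvaqn] add [gxnj,wjl,zkxlh] -> 10 lines: tmlr ovtz udgo ews gxnj wjl zkxlh njkp yloc gburm
Hunk 6: at line 3 remove [gxnj,wjl] add [sna] -> 9 lines: tmlr ovtz udgo ews sna zkxlh njkp yloc gburm
Hunk 7: at line 4 remove [sna,zkxlh,njkp] add [zkyys,pwlud,elurr] -> 9 lines: tmlr ovtz udgo ews zkyys pwlud elurr yloc gburm
Final line count: 9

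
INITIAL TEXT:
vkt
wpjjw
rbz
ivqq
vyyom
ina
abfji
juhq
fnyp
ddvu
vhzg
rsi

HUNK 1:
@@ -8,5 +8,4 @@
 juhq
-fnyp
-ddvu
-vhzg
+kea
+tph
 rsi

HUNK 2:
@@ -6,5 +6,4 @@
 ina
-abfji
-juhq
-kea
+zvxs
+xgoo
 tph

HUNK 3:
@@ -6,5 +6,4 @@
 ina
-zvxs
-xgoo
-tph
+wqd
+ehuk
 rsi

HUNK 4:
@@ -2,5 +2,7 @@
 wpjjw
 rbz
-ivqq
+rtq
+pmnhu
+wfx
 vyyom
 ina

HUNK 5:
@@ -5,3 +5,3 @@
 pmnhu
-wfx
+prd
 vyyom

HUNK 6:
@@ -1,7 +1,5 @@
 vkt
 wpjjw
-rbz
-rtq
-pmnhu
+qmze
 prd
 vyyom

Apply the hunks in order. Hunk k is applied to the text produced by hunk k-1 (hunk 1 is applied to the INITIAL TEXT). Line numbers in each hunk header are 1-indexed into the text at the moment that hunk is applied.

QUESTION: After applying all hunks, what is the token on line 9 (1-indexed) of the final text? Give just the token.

Answer: rsi

Derivation:
Hunk 1: at line 8 remove [fnyp,ddvu,vhzg] add [kea,tph] -> 11 lines: vkt wpjjw rbz ivqq vyyom ina abfji juhq kea tph rsi
Hunk 2: at line 6 remove [abfji,juhq,kea] add [zvxs,xgoo] -> 10 lines: vkt wpjjw rbz ivqq vyyom ina zvxs xgoo tph rsi
Hunk 3: at line 6 remove [zvxs,xgoo,tph] add [wqd,ehuk] -> 9 lines: vkt wpjjw rbz ivqq vyyom ina wqd ehuk rsi
Hunk 4: at line 2 remove [ivqq] add [rtq,pmnhu,wfx] -> 11 lines: vkt wpjjw rbz rtq pmnhu wfx vyyom ina wqd ehuk rsi
Hunk 5: at line 5 remove [wfx] add [prd] -> 11 lines: vkt wpjjw rbz rtq pmnhu prd vyyom ina wqd ehuk rsi
Hunk 6: at line 1 remove [rbz,rtq,pmnhu] add [qmze] -> 9 lines: vkt wpjjw qmze prd vyyom ina wqd ehuk rsi
Final line 9: rsi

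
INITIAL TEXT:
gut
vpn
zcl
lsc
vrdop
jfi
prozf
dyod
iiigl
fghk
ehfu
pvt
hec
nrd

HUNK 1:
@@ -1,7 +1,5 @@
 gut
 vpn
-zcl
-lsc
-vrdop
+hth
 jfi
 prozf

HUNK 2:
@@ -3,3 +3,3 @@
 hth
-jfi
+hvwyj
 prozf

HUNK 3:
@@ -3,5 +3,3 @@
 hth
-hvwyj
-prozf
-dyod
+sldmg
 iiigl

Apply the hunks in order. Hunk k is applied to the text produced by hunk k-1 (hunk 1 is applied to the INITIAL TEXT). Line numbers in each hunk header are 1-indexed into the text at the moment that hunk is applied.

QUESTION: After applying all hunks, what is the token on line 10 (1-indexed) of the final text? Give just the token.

Hunk 1: at line 1 remove [zcl,lsc,vrdop] add [hth] -> 12 lines: gut vpn hth jfi prozf dyod iiigl fghk ehfu pvt hec nrd
Hunk 2: at line 3 remove [jfi] add [hvwyj] -> 12 lines: gut vpn hth hvwyj prozf dyod iiigl fghk ehfu pvt hec nrd
Hunk 3: at line 3 remove [hvwyj,prozf,dyod] add [sldmg] -> 10 lines: gut vpn hth sldmg iiigl fghk ehfu pvt hec nrd
Final line 10: nrd

Answer: nrd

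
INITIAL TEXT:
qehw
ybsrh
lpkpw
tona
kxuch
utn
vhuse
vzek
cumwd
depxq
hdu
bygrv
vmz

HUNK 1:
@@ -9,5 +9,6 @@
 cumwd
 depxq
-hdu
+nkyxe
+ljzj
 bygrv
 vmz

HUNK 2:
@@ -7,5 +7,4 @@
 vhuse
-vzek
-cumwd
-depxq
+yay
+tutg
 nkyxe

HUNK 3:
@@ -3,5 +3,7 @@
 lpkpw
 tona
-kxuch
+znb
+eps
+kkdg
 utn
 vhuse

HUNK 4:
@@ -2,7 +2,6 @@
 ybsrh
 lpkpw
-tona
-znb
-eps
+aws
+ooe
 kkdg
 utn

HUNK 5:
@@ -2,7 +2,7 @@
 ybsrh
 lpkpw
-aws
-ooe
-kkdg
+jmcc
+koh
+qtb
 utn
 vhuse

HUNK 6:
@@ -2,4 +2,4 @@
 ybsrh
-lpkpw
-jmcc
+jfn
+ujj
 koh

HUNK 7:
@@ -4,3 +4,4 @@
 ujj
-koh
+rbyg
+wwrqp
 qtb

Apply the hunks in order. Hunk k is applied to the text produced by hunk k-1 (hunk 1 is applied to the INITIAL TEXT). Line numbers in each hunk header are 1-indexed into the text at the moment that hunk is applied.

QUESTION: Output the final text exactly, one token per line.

Answer: qehw
ybsrh
jfn
ujj
rbyg
wwrqp
qtb
utn
vhuse
yay
tutg
nkyxe
ljzj
bygrv
vmz

Derivation:
Hunk 1: at line 9 remove [hdu] add [nkyxe,ljzj] -> 14 lines: qehw ybsrh lpkpw tona kxuch utn vhuse vzek cumwd depxq nkyxe ljzj bygrv vmz
Hunk 2: at line 7 remove [vzek,cumwd,depxq] add [yay,tutg] -> 13 lines: qehw ybsrh lpkpw tona kxuch utn vhuse yay tutg nkyxe ljzj bygrv vmz
Hunk 3: at line 3 remove [kxuch] add [znb,eps,kkdg] -> 15 lines: qehw ybsrh lpkpw tona znb eps kkdg utn vhuse yay tutg nkyxe ljzj bygrv vmz
Hunk 4: at line 2 remove [tona,znb,eps] add [aws,ooe] -> 14 lines: qehw ybsrh lpkpw aws ooe kkdg utn vhuse yay tutg nkyxe ljzj bygrv vmz
Hunk 5: at line 2 remove [aws,ooe,kkdg] add [jmcc,koh,qtb] -> 14 lines: qehw ybsrh lpkpw jmcc koh qtb utn vhuse yay tutg nkyxe ljzj bygrv vmz
Hunk 6: at line 2 remove [lpkpw,jmcc] add [jfn,ujj] -> 14 lines: qehw ybsrh jfn ujj koh qtb utn vhuse yay tutg nkyxe ljzj bygrv vmz
Hunk 7: at line 4 remove [koh] add [rbyg,wwrqp] -> 15 lines: qehw ybsrh jfn ujj rbyg wwrqp qtb utn vhuse yay tutg nkyxe ljzj bygrv vmz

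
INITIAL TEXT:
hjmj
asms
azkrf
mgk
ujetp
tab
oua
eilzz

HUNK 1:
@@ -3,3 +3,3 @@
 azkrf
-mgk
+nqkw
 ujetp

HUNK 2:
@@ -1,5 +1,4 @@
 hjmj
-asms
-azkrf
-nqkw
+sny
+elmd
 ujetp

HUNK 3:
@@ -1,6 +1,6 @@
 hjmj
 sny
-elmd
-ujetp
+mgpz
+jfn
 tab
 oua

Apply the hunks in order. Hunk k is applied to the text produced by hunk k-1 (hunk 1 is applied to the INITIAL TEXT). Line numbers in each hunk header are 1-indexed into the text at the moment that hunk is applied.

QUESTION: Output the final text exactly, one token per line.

Answer: hjmj
sny
mgpz
jfn
tab
oua
eilzz

Derivation:
Hunk 1: at line 3 remove [mgk] add [nqkw] -> 8 lines: hjmj asms azkrf nqkw ujetp tab oua eilzz
Hunk 2: at line 1 remove [asms,azkrf,nqkw] add [sny,elmd] -> 7 lines: hjmj sny elmd ujetp tab oua eilzz
Hunk 3: at line 1 remove [elmd,ujetp] add [mgpz,jfn] -> 7 lines: hjmj sny mgpz jfn tab oua eilzz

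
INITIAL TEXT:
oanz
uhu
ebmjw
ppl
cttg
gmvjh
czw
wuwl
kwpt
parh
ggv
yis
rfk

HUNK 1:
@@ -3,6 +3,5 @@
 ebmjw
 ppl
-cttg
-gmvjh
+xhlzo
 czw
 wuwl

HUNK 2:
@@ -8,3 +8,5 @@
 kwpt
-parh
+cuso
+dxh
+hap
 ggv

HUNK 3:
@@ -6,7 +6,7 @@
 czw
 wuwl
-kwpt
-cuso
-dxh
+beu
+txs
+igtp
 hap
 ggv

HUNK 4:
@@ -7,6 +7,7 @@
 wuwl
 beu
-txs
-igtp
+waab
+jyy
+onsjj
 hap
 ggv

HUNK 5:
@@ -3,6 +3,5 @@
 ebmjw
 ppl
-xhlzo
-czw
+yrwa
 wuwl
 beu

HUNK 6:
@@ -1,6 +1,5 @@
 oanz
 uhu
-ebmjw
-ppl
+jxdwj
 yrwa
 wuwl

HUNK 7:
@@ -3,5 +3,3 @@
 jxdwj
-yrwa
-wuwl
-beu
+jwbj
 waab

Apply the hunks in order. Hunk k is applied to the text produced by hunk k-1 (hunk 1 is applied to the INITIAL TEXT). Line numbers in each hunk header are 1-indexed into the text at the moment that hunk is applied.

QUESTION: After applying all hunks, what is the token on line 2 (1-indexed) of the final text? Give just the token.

Answer: uhu

Derivation:
Hunk 1: at line 3 remove [cttg,gmvjh] add [xhlzo] -> 12 lines: oanz uhu ebmjw ppl xhlzo czw wuwl kwpt parh ggv yis rfk
Hunk 2: at line 8 remove [parh] add [cuso,dxh,hap] -> 14 lines: oanz uhu ebmjw ppl xhlzo czw wuwl kwpt cuso dxh hap ggv yis rfk
Hunk 3: at line 6 remove [kwpt,cuso,dxh] add [beu,txs,igtp] -> 14 lines: oanz uhu ebmjw ppl xhlzo czw wuwl beu txs igtp hap ggv yis rfk
Hunk 4: at line 7 remove [txs,igtp] add [waab,jyy,onsjj] -> 15 lines: oanz uhu ebmjw ppl xhlzo czw wuwl beu waab jyy onsjj hap ggv yis rfk
Hunk 5: at line 3 remove [xhlzo,czw] add [yrwa] -> 14 lines: oanz uhu ebmjw ppl yrwa wuwl beu waab jyy onsjj hap ggv yis rfk
Hunk 6: at line 1 remove [ebmjw,ppl] add [jxdwj] -> 13 lines: oanz uhu jxdwj yrwa wuwl beu waab jyy onsjj hap ggv yis rfk
Hunk 7: at line 3 remove [yrwa,wuwl,beu] add [jwbj] -> 11 lines: oanz uhu jxdwj jwbj waab jyy onsjj hap ggv yis rfk
Final line 2: uhu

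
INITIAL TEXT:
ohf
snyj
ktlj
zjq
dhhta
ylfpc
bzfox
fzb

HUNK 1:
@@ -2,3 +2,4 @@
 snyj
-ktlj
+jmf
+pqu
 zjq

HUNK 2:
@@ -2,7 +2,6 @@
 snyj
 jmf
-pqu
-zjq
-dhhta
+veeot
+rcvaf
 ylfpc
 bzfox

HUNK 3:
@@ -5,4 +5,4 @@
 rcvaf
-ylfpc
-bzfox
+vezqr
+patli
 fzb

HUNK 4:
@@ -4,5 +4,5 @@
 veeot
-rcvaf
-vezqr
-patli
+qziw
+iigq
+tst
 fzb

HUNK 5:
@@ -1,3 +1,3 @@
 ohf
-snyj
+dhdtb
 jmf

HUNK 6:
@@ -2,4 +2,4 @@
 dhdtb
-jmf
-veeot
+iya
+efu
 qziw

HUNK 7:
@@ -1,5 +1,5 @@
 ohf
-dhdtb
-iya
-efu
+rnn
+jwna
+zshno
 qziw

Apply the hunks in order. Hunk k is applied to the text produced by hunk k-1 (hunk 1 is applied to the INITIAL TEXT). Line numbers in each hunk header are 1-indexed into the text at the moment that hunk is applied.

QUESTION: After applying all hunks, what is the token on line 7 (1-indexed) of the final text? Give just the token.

Answer: tst

Derivation:
Hunk 1: at line 2 remove [ktlj] add [jmf,pqu] -> 9 lines: ohf snyj jmf pqu zjq dhhta ylfpc bzfox fzb
Hunk 2: at line 2 remove [pqu,zjq,dhhta] add [veeot,rcvaf] -> 8 lines: ohf snyj jmf veeot rcvaf ylfpc bzfox fzb
Hunk 3: at line 5 remove [ylfpc,bzfox] add [vezqr,patli] -> 8 lines: ohf snyj jmf veeot rcvaf vezqr patli fzb
Hunk 4: at line 4 remove [rcvaf,vezqr,patli] add [qziw,iigq,tst] -> 8 lines: ohf snyj jmf veeot qziw iigq tst fzb
Hunk 5: at line 1 remove [snyj] add [dhdtb] -> 8 lines: ohf dhdtb jmf veeot qziw iigq tst fzb
Hunk 6: at line 2 remove [jmf,veeot] add [iya,efu] -> 8 lines: ohf dhdtb iya efu qziw iigq tst fzb
Hunk 7: at line 1 remove [dhdtb,iya,efu] add [rnn,jwna,zshno] -> 8 lines: ohf rnn jwna zshno qziw iigq tst fzb
Final line 7: tst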